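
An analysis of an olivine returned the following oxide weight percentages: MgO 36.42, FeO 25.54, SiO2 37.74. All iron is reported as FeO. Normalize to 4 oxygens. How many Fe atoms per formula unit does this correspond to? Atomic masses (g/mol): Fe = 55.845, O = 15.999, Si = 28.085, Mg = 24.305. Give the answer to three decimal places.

0.565 Fe apfu

36.42 wt% MgO ÷ 40.304 g/mol = 0.90363 mol, giving 0.90363 Mg and 0.90363 O.
25.54 wt% FeO ÷ 71.844 g/mol = 0.35549 mol, giving 0.35549 Fe and 0.35549 O.
37.74 wt% SiO2 ÷ 60.083 g/mol = 0.62813 mol, giving 0.62813 Si and 1.25626 O.
Oxygen sums to 2.51538; scaling by 4/2.51538 = 1.59022 puts the formula on 4 O.
Fe: 0.35549 × 1.59022 = 0.565 atoms per formula unit.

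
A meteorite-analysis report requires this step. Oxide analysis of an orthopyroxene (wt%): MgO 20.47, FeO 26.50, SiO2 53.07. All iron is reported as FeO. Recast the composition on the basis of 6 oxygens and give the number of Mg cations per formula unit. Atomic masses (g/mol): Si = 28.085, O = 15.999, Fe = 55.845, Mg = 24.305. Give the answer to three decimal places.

1.153 Mg apfu

20.47 wt% MgO ÷ 40.304 g/mol = 0.50789 mol, giving 0.50789 Mg and 0.50789 O.
26.50 wt% FeO ÷ 71.844 g/mol = 0.36885 mol, giving 0.36885 Fe and 0.36885 O.
53.07 wt% SiO2 ÷ 60.083 g/mol = 0.88328 mol, giving 0.88328 Si and 1.76656 O.
Oxygen sums to 2.64330; scaling by 6/2.64330 = 2.26989 puts the formula on 6 O.
Mg: 0.50789 × 2.26989 = 1.153 atoms per formula unit.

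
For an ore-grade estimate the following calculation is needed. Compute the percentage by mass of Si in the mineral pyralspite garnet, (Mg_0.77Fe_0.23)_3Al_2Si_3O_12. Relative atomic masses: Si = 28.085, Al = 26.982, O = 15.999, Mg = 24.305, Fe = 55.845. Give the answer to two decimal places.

19.83 weight percent

Molar mass of (Mg_0.77Fe_0.23)_3Al_2Si_3O_12: 2.31·24.305 + 0.69·55.845 + 2·26.982 + 3·28.085 + 12·15.999 = 424.885 g/mol.
Mass of Si per formula unit: 3 × 28.085 = 84.255 g.
Weight fraction Si = 84.255 / 424.885 = 0.1983.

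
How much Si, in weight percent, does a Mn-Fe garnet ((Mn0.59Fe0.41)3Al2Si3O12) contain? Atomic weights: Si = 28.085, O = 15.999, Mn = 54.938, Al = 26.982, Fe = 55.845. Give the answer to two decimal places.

16.98 weight percent

Molar mass of (Mn0.59Fe0.41)3Al2Si3O12: 1.77×54.938 + 1.23×55.845 + 2×26.982 + 3×28.085 + 12×15.999 = 496.137 g/mol.
Mass of Si per formula unit: 3 × 28.085 = 84.255 g.
Weight fraction Si = 84.255 / 496.137 = 0.1698.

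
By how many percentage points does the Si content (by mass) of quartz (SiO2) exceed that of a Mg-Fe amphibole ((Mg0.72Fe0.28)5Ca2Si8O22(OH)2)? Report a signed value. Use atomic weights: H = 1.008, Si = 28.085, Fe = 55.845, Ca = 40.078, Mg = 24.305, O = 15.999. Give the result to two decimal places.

First mineral: 28.085 g Si in 60.083 g formula = 46.74 wt% Si.
Second mineral: 224.680 g Si in 856.509 g formula = 26.23 wt% Si.
46.74% − 26.23% gives a difference of 20.51 percentage points.

20.51 percentage points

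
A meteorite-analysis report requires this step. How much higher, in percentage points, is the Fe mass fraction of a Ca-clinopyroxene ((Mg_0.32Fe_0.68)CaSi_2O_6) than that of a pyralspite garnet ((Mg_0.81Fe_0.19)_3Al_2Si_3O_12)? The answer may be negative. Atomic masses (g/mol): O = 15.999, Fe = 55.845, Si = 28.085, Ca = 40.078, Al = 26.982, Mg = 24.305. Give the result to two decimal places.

Fe in (Mg_0.32Fe_0.68)CaSi_2O_6: molar mass 237.994 g/mol; 0.68×55.845 = 37.975 g → 15.96 wt%.
Fe in (Mg_0.81Fe_0.19)_3Al_2Si_3O_12: molar mass 421.100 g/mol; 0.57×55.845 = 31.832 g → 7.56 wt%.
Difference = 15.96 − 7.56 = 8.40 percentage points.

8.40 percentage points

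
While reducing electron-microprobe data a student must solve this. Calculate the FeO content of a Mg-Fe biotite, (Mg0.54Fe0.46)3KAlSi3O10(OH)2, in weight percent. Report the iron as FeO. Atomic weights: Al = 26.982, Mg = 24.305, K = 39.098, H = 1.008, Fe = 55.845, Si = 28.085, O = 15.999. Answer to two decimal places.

M((Mg0.54Fe0.46)3KAlSi3O10(OH)2) = 460.779 g/mol; M(FeO) = 71.844 g/mol.
Moles FeO per formula unit = 1.38 Fe ÷ 1 = 1.3800.
FeO fraction = (1.3800 × 71.844) / 460.779 = 99.145/460.779 = 0.2152.

21.52 wt%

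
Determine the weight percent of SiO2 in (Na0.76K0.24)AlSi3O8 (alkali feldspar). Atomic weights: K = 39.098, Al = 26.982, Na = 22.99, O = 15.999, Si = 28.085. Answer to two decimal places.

67.74 wt%

M((Na0.76K0.24)AlSi3O8) = 266.085 g/mol; M(SiO2) = 60.083 g/mol.
Moles SiO2 per formula unit = 3 Si ÷ 1 = 3.0000.
SiO2 fraction = (3.0000 × 60.083) / 266.085 = 180.249/266.085 = 0.6774.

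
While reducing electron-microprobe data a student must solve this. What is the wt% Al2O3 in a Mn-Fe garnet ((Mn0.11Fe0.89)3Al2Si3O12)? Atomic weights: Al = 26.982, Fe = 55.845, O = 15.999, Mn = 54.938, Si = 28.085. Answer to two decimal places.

20.50 wt%

Formula mass = 497.443 g/mol.
2 Al → 1.0000 mol Al2O3 per formula unit; M(Al2O3) = 101.961, so Al2O3 mass = 101.961 g.
101.961/497.443 × 100 = 20.50 wt%.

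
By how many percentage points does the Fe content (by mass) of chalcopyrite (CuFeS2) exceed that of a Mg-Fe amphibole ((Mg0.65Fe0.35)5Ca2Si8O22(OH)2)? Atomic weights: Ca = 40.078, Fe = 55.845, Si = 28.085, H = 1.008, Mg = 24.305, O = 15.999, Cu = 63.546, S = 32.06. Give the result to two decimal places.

M(CuFeS2) = 183.511 g/mol, so wt% Fe = 55.845/183.511 × 100 = 30.43%.
M((Mg0.65Fe0.35)5Ca2Si8O22(OH)2) = 867.548 g/mol, so wt% Fe = 97.729/867.548 × 100 = 11.26%.
30.43 − 11.26 = 19.17 pp.

19.17 percentage points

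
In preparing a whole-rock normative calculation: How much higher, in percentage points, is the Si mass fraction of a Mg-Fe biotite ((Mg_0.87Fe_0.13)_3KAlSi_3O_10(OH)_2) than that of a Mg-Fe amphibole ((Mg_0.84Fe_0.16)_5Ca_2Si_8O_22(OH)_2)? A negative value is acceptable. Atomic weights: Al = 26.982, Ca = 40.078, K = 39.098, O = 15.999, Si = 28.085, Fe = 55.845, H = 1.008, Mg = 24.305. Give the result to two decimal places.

-7.21 percentage points

M((Mg_0.87Fe_0.13)_3KAlSi_3O_10(OH)_2) = 429.555 g/mol, so wt% Si = 84.255/429.555 × 100 = 19.61%.
M((Mg_0.84Fe_0.16)_5Ca_2Si_8O_22(OH)_2) = 837.585 g/mol, so wt% Si = 224.680/837.585 × 100 = 26.82%.
19.61 − 26.82 = -7.21 pp.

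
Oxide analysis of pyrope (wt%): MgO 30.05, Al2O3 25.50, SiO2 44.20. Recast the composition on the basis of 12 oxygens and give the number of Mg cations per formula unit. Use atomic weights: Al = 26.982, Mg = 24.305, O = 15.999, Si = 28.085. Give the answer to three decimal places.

3.015 Mg apfu

30.05 wt% MgO ÷ 40.304 g/mol = 0.74558 mol, giving 0.74558 Mg and 0.74558 O.
25.50 wt% Al2O3 ÷ 101.961 g/mol = 0.25010 mol, giving 0.50020 Al and 0.75030 O.
44.20 wt% SiO2 ÷ 60.083 g/mol = 0.73565 mol, giving 0.73565 Si and 1.47130 O.
Oxygen sums to 2.96718; scaling by 12/2.96718 = 4.04424 puts the formula on 12 O.
Mg: 0.74558 × 4.04424 = 3.015 atoms per formula unit.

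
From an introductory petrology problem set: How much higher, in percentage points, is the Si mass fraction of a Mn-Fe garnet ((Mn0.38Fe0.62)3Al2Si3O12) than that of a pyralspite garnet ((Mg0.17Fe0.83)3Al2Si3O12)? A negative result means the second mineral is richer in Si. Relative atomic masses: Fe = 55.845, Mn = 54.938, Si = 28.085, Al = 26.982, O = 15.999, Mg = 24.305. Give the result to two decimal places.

-0.53 percentage points

M((Mn0.38Fe0.62)3Al2Si3O12) = 496.708 g/mol, so wt% Si = 84.255/496.708 × 100 = 16.96%.
M((Mg0.17Fe0.83)3Al2Si3O12) = 481.657 g/mol, so wt% Si = 84.255/481.657 × 100 = 17.49%.
16.96 − 17.49 = -0.53 pp.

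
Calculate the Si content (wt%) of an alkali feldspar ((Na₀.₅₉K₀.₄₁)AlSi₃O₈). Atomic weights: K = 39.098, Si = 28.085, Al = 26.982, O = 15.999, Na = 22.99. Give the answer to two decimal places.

Molar mass of (Na₀.₅₉K₀.₄₁)AlSi₃O₈: 0.59·22.99 + 0.41·39.098 + 1·26.982 + 3·28.085 + 8·15.999 = 268.823 g/mol.
Mass of Si per formula unit: 3 × 28.085 = 84.255 g.
Weight fraction Si = 84.255 / 268.823 = 0.3134.

31.34 wt%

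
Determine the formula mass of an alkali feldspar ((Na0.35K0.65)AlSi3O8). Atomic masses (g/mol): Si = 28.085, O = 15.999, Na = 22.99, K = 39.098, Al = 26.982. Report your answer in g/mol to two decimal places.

M = 0.35×22.99 + 0.65×39.098 + 1×26.982 + 3×28.085 + 8×15.999

272.69 g/mol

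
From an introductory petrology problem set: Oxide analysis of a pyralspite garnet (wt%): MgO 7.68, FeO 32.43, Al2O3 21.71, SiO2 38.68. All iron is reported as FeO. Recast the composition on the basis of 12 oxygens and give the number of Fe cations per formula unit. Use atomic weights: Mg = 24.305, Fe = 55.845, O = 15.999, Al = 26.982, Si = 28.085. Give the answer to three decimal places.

2.109 Fe apfu

MgO: 7.68/40.304 = 0.19055 mol → 0.19055 mol Mg, 0.19055 mol O.
FeO: 32.43/71.844 = 0.45139 mol → 0.45139 mol Fe, 0.45139 mol O.
Al2O3: 21.71/101.961 = 0.21292 mol → 0.42584 mol Al, 0.63876 mol O.
SiO2: 38.68/60.083 = 0.64378 mol → 0.64378 mol Si, 1.28756 mol O.
Total oxygen = 2.56826 mol. Normalization factor = 12/2.56826 = 4.67242.
Fe per 12 O = 0.45139 × 4.67242 = 2.109.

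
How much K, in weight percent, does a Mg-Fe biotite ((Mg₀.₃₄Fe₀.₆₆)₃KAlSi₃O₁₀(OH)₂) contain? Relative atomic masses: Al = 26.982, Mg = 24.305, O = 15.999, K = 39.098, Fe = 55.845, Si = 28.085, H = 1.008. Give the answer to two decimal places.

Molar mass of (Mg₀.₃₄Fe₀.₆₆)₃KAlSi₃O₁₀(OH)₂: 1.02×24.305 + 1.98×55.845 + 1×39.098 + 1×26.982 + 3×28.085 + 12×15.999 + 2×1.008 = 479.703 g/mol.
Mass of K per formula unit: 1 × 39.098 = 39.098 g.
Weight fraction K = 39.098 / 479.703 = 0.0815.

8.15 weight percent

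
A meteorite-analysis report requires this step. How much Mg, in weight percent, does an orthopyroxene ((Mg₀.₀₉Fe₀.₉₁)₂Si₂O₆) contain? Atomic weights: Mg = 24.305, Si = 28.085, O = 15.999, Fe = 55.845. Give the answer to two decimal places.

M((Mg₀.₀₉Fe₀.₉₁)₂Si₂O₆) = 258.177 g/mol.
Mg contributes 0.18 × 24.305 = 4.375 g per mole.
4.375/258.177 = 0.0169 → 1.69%.

1.69 weight percent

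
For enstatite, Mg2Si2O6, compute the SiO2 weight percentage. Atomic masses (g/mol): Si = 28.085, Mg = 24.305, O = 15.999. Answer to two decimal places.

59.85 wt%

Molar mass of Mg2Si2O6 = 2*24.305 + 2*28.085 + 6*15.999 = 200.774 g/mol.
Each formula unit contains 2 Si, equivalent to 2/1 = 2.0000 mol SiO2.
M(SiO2) = 1×28.085 + 2×15.999 = 60.083 g/mol.
Mass of SiO2 per formula unit = 2.0000 × 60.083 = 120.166 g.
SiO2 wt% = 120.166 / 200.774 × 100 = 59.85%.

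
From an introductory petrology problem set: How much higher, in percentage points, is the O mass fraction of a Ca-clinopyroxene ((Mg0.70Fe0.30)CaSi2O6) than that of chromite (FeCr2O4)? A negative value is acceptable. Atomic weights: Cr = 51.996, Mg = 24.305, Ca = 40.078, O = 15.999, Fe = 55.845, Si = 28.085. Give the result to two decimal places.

13.88 percentage points

O in (Mg0.70Fe0.30)CaSi2O6: molar mass 226.009 g/mol; 6×15.999 = 95.994 g → 42.47 wt%.
O in FeCr2O4: molar mass 223.833 g/mol; 4×15.999 = 63.996 g → 28.59 wt%.
Difference = 42.47 − 28.59 = 13.88 percentage points.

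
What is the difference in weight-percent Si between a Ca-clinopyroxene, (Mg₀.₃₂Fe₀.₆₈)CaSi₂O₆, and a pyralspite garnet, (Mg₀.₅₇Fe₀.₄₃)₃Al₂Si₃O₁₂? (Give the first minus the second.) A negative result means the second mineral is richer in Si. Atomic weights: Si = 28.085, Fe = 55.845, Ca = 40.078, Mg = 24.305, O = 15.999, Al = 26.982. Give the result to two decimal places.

4.62 percentage points

Si in (Mg₀.₃₂Fe₀.₆₈)CaSi₂O₆: molar mass 237.994 g/mol; 2×28.085 = 56.170 g → 23.60 wt%.
Si in (Mg₀.₅₇Fe₀.₄₃)₃Al₂Si₃O₁₂: molar mass 443.809 g/mol; 3×28.085 = 84.255 g → 18.98 wt%.
Difference = 23.60 − 18.98 = 4.62 percentage points.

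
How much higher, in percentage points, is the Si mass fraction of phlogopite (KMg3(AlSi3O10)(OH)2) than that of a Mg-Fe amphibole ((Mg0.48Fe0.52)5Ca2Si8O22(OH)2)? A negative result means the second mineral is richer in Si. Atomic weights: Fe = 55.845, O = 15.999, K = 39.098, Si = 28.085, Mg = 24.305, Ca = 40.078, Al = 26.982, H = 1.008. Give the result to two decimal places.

Si in KMg3(AlSi3O10)(OH)2: molar mass 417.254 g/mol; 3×28.085 = 84.255 g → 20.19 wt%.
Si in (Mg0.48Fe0.52)5Ca2Si8O22(OH)2: molar mass 894.357 g/mol; 8×28.085 = 224.680 g → 25.12 wt%.
Difference = 20.19 − 25.12 = -4.93 percentage points.

-4.93 percentage points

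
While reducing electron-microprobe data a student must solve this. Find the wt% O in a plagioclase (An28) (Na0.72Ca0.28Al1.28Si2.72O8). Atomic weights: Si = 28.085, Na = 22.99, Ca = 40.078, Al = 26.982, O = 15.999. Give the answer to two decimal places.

47.99 wt%

M(Na0.72Ca0.28Al1.28Si2.72O8) = 266.695 g/mol.
O contributes 8 × 15.999 = 127.992 g per mole.
127.992/266.695 = 0.4799 → 47.99%.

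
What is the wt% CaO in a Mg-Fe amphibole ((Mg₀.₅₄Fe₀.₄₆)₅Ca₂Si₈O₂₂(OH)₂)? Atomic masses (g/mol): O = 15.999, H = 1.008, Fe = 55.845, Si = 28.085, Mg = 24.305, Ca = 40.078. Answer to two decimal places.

Molar mass of (Mg₀.₅₄Fe₀.₄₆)₅Ca₂Si₈O₂₂(OH)₂ = 2.70*24.305 + 2.30*55.845 + 2*40.078 + 8*28.085 + 24*15.999 + 2*1.008 = 884.895 g/mol.
Each formula unit contains 2 Ca, equivalent to 2/1 = 2.0000 mol CaO.
M(CaO) = 1×40.078 + 1×15.999 = 56.077 g/mol.
Mass of CaO per formula unit = 2.0000 × 56.077 = 112.154 g.
CaO wt% = 112.154 / 884.895 × 100 = 12.67%.

12.67 wt%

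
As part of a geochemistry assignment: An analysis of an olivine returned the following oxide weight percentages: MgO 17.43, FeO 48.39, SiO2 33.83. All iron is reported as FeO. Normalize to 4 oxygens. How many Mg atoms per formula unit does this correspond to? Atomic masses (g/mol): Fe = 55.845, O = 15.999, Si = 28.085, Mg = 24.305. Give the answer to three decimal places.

17.43 wt% MgO ÷ 40.304 g/mol = 0.43246 mol, giving 0.43246 Mg and 0.43246 O.
48.39 wt% FeO ÷ 71.844 g/mol = 0.67354 mol, giving 0.67354 Fe and 0.67354 O.
33.83 wt% SiO2 ÷ 60.083 g/mol = 0.56305 mol, giving 0.56305 Si and 1.12610 O.
Oxygen sums to 2.23210; scaling by 4/2.23210 = 1.79203 puts the formula on 4 O.
Mg: 0.43246 × 1.79203 = 0.775 atoms per formula unit.

0.775 Mg apfu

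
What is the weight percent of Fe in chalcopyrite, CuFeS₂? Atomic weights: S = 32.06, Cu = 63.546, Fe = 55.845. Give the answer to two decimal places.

30.43 wt%

Formula mass = 1×63.546 + 1×55.845 + 2×32.06 = 183.511 g/mol, of which 55.845 g is Fe.
So Fe makes up 55.845/183.511 = 0.3043 of the mass, i.e. 30.43%.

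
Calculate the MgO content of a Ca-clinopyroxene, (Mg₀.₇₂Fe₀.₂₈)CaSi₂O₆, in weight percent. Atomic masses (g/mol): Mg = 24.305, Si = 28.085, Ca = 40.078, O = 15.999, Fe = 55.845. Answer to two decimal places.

M((Mg₀.₇₂Fe₀.₂₈)CaSi₂O₆) = 225.378 g/mol; M(MgO) = 40.304 g/mol.
Moles MgO per formula unit = 0.72 Mg ÷ 1 = 0.7200.
MgO fraction = (0.7200 × 40.304) / 225.378 = 29.019/225.378 = 0.1288.

12.88 wt%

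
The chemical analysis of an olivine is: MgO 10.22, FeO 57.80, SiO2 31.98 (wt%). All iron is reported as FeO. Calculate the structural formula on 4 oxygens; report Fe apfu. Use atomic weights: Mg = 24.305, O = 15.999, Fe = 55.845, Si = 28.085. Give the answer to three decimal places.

1.516 Fe apfu

10.22 wt% MgO ÷ 40.304 g/mol = 0.25357 mol, giving 0.25357 Mg and 0.25357 O.
57.80 wt% FeO ÷ 71.844 g/mol = 0.80452 mol, giving 0.80452 Fe and 0.80452 O.
31.98 wt% SiO2 ÷ 60.083 g/mol = 0.53226 mol, giving 0.53226 Si and 1.06452 O.
Oxygen sums to 2.12261; scaling by 4/2.12261 = 1.88447 puts the formula on 4 O.
Fe: 0.80452 × 1.88447 = 1.516 atoms per formula unit.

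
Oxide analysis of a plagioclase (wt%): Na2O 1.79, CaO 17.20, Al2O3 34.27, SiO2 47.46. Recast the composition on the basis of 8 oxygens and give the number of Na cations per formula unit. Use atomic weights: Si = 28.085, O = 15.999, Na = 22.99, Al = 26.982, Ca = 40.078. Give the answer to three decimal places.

0.158 Na apfu

Na2O (M=61.979): mol = 0.02888; Na = 0.05776, O = 0.02888.
CaO (M=56.077): mol = 0.30672; Ca = 0.30672, O = 0.30672.
Al2O3 (M=101.961): mol = 0.33611; Al = 0.67222, O = 1.00833.
SiO2 (M=60.083): mol = 0.78991; Si = 0.78991, O = 1.57982.
ΣO = 2.92375; factor = 8/ΣO = 2.73621.
Na apfu = 0.05776 × 2.73621 = 0.158.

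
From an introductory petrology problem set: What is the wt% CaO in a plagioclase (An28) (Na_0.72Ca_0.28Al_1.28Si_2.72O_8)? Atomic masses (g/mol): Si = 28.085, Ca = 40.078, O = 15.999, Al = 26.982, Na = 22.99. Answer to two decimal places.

5.89 wt%

M(Na_0.72Ca_0.28Al_1.28Si_2.72O_8) = 266.695 g/mol; M(CaO) = 56.077 g/mol.
Moles CaO per formula unit = 0.28 Ca ÷ 1 = 0.2800.
CaO fraction = (0.2800 × 56.077) / 266.695 = 15.702/266.695 = 0.0589.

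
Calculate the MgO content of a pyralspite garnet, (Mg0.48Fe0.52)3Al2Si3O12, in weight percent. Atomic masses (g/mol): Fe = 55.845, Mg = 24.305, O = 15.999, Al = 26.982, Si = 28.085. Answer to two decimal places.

12.83 wt%

Formula mass = 452.324 g/mol.
1.44 Mg → 1.4400 mol MgO per formula unit; M(MgO) = 40.304, so MgO mass = 58.038 g.
58.038/452.324 × 100 = 12.83 wt%.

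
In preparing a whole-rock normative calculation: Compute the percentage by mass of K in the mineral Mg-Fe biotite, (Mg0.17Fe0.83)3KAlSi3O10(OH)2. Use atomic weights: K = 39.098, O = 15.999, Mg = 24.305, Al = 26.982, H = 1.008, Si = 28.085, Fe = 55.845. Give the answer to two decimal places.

7.89 wt%

M((Mg0.17Fe0.83)3KAlSi3O10(OH)2) = 495.789 g/mol.
K contributes 1 × 39.098 = 39.098 g per mole.
39.098/495.789 = 0.0789 → 7.89%.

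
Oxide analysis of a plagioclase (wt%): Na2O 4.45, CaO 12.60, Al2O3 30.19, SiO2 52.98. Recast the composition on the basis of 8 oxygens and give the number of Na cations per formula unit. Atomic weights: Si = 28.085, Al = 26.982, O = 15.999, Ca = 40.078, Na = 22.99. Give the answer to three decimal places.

4.45 wt% Na2O ÷ 61.979 g/mol = 0.07180 mol, giving 0.14360 Na and 0.07180 O.
12.60 wt% CaO ÷ 56.077 g/mol = 0.22469 mol, giving 0.22469 Ca and 0.22469 O.
30.19 wt% Al2O3 ÷ 101.961 g/mol = 0.29609 mol, giving 0.59218 Al and 0.88827 O.
52.98 wt% SiO2 ÷ 60.083 g/mol = 0.88178 mol, giving 0.88178 Si and 1.76356 O.
Oxygen sums to 2.94832; scaling by 8/2.94832 = 2.71341 puts the formula on 8 O.
Na: 0.14360 × 2.71341 = 0.390 atoms per formula unit.

0.390 Na apfu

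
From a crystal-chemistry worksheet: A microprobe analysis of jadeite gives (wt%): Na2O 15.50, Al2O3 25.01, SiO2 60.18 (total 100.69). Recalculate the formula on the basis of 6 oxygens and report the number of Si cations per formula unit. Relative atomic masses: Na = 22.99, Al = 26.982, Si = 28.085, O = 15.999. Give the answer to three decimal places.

Na2O: 15.50/61.979 = 0.25008 mol → 0.50016 mol Na, 0.25008 mol O.
Al2O3: 25.01/101.961 = 0.24529 mol → 0.49058 mol Al, 0.73587 mol O.
SiO2: 60.18/60.083 = 1.00161 mol → 1.00161 mol Si, 2.00322 mol O.
Total oxygen = 2.98917 mol. Normalization factor = 6/2.98917 = 2.00725.
Si per 6 O = 1.00161 × 2.00725 = 2.010.

2.010 Si apfu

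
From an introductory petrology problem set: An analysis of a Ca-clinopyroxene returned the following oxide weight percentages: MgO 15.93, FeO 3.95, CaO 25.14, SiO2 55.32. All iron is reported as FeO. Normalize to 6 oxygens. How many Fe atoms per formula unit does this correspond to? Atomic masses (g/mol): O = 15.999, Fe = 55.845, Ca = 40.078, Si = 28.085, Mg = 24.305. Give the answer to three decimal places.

0.120 Fe apfu

MgO (M=40.304): mol = 0.39525; Mg = 0.39525, O = 0.39525.
FeO (M=71.844): mol = 0.05498; Fe = 0.05498, O = 0.05498.
CaO (M=56.077): mol = 0.44831; Ca = 0.44831, O = 0.44831.
SiO2 (M=60.083): mol = 0.92073; Si = 0.92073, O = 1.84146.
ΣO = 2.74000; factor = 6/ΣO = 2.18978.
Fe apfu = 0.05498 × 2.18978 = 0.120.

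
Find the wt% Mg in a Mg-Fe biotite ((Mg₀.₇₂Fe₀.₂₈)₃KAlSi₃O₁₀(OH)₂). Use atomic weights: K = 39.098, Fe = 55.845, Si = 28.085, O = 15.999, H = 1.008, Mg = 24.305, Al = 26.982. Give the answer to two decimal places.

11.83 wt%

Molar mass of (Mg₀.₇₂Fe₀.₂₈)₃KAlSi₃O₁₀(OH)₂: 2.16*24.305 + 0.84*55.845 + 1*39.098 + 1*26.982 + 3*28.085 + 12*15.999 + 2*1.008 = 443.748 g/mol.
Mass of Mg per formula unit: 2.16 × 24.305 = 52.499 g.
Weight fraction Mg = 52.499 / 443.748 = 0.1183.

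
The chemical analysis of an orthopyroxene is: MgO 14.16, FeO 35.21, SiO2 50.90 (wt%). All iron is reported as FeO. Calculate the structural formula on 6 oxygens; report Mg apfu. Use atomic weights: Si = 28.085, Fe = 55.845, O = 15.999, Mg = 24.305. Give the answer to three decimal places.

MgO (M=40.304): mol = 0.35133; Mg = 0.35133, O = 0.35133.
FeO (M=71.844): mol = 0.49009; Fe = 0.49009, O = 0.49009.
SiO2 (M=60.083): mol = 0.84716; Si = 0.84716, O = 1.69432.
ΣO = 2.53574; factor = 6/ΣO = 2.36617.
Mg apfu = 0.35133 × 2.36617 = 0.831.

0.831 Mg apfu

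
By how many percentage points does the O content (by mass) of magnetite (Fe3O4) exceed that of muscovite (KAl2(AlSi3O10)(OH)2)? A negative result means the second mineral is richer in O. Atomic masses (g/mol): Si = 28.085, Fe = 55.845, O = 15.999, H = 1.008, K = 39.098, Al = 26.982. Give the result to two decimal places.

-20.56 percentage points

M(Fe3O4) = 231.531 g/mol, so wt% O = 63.996/231.531 × 100 = 27.64%.
M(KAl2(AlSi3O10)(OH)2) = 398.303 g/mol, so wt% O = 191.988/398.303 × 100 = 48.20%.
27.64 − 48.20 = -20.56 pp.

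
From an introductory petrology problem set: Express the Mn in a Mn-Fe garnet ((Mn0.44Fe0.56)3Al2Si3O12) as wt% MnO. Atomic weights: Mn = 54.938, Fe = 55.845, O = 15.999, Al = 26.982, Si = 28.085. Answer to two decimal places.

Molar mass of (Mn0.44Fe0.56)3Al2Si3O12 = 1.32×54.938 + 1.68×55.845 + 2×26.982 + 3×28.085 + 12×15.999 = 496.545 g/mol.
Each formula unit contains 1.32 Mn, equivalent to 1.32/1 = 1.3200 mol MnO.
M(MnO) = 1×54.938 + 1×15.999 = 70.937 g/mol.
Mass of MnO per formula unit = 1.3200 × 70.937 = 93.637 g.
MnO wt% = 93.637 / 496.545 × 100 = 18.86%.

18.86 wt%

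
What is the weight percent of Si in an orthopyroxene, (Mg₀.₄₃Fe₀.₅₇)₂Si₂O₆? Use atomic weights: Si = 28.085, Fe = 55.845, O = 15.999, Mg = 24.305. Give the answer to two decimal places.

23.73 weight percent

Molar mass of (Mg₀.₄₃Fe₀.₅₇)₂Si₂O₆: 0.86·24.305 + 1.14·55.845 + 2·28.085 + 6·15.999 = 236.730 g/mol.
Mass of Si per formula unit: 2 × 28.085 = 56.170 g.
Weight fraction Si = 56.170 / 236.730 = 0.2373.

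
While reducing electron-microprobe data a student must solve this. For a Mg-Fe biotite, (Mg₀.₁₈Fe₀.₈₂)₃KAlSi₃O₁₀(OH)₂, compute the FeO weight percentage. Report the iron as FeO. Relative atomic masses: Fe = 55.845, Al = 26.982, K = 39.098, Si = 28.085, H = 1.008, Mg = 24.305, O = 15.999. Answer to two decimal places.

35.72 wt%

M((Mg₀.₁₈Fe₀.₈₂)₃KAlSi₃O₁₀(OH)₂) = 494.842 g/mol; M(FeO) = 71.844 g/mol.
Moles FeO per formula unit = 2.46 Fe ÷ 1 = 2.4600.
FeO fraction = (2.4600 × 71.844) / 494.842 = 176.736/494.842 = 0.3572.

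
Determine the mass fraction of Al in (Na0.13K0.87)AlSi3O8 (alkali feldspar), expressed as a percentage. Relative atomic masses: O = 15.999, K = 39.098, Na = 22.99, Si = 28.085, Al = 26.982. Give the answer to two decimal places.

Formula mass = 0.13*22.99 + 0.87*39.098 + 1*26.982 + 3*28.085 + 8*15.999 = 276.233 g/mol, of which 26.982 g is Al.
So Al makes up 26.982/276.233 = 0.0977 of the mass, i.e. 9.77%.

9.77 mass %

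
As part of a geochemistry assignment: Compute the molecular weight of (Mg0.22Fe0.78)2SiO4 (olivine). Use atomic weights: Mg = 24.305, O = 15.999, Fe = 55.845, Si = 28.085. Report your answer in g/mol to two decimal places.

189.89 g/mol

The formula mass is the sum 0.44·24.305 + 1.56·55.845 + 1·28.085 + 4·15.999.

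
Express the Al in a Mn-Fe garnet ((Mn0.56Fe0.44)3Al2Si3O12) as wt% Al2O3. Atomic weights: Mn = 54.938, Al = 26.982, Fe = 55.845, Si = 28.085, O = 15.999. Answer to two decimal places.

Formula mass = 496.218 g/mol.
2 Al → 1.0000 mol Al2O3 per formula unit; M(Al2O3) = 101.961, so Al2O3 mass = 101.961 g.
101.961/496.218 × 100 = 20.55 wt%.

20.55 wt%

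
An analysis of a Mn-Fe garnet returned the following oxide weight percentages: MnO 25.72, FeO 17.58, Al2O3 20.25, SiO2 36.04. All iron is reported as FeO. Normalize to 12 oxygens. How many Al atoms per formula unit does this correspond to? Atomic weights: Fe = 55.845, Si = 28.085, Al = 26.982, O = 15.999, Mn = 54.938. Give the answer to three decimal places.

25.72 wt% MnO ÷ 70.937 g/mol = 0.36258 mol, giving 0.36258 Mn and 0.36258 O.
17.58 wt% FeO ÷ 71.844 g/mol = 0.24470 mol, giving 0.24470 Fe and 0.24470 O.
20.25 wt% Al2O3 ÷ 101.961 g/mol = 0.19861 mol, giving 0.39722 Al and 0.59583 O.
36.04 wt% SiO2 ÷ 60.083 g/mol = 0.59984 mol, giving 0.59984 Si and 1.19968 O.
Oxygen sums to 2.40279; scaling by 12/2.40279 = 4.99419 puts the formula on 12 O.
Al: 0.39722 × 4.99419 = 1.984 atoms per formula unit.

1.984 Al apfu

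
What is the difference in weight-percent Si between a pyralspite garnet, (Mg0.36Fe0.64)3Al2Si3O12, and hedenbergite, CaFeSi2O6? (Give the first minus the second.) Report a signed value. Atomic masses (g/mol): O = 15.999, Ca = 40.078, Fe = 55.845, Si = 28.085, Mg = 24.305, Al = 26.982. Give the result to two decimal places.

First mineral: 84.255 g Si in 463.679 g formula = 18.17 wt% Si.
Second mineral: 56.170 g Si in 248.087 g formula = 22.64 wt% Si.
18.17% − 22.64% gives a difference of -4.47 percentage points.

-4.47 percentage points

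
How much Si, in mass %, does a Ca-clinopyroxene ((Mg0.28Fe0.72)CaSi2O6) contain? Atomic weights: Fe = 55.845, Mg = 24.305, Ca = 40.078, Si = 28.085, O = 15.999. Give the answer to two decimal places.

23.48 mass %

M((Mg0.28Fe0.72)CaSi2O6) = 239.256 g/mol.
Si contributes 2 × 28.085 = 56.170 g per mole.
56.170/239.256 = 0.2348 → 23.48%.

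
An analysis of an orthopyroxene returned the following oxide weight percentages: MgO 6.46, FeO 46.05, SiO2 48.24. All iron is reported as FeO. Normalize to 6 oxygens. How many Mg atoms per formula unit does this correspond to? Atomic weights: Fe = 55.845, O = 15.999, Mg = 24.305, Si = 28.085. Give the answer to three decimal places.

0.400 Mg apfu

MgO: 6.46/40.304 = 0.16028 mol → 0.16028 mol Mg, 0.16028 mol O.
FeO: 46.05/71.844 = 0.64097 mol → 0.64097 mol Fe, 0.64097 mol O.
SiO2: 48.24/60.083 = 0.80289 mol → 0.80289 mol Si, 1.60578 mol O.
Total oxygen = 2.40703 mol. Normalization factor = 6/2.40703 = 2.49270.
Mg per 6 O = 0.16028 × 2.49270 = 0.400.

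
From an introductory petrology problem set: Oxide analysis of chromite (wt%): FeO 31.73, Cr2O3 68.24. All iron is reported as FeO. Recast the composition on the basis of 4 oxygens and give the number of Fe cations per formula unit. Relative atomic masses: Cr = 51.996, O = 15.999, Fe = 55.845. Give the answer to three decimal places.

FeO (M=71.844): mol = 0.44165; Fe = 0.44165, O = 0.44165.
Cr2O3 (M=151.989): mol = 0.44898; Cr = 0.89796, O = 1.34694.
ΣO = 1.78859; factor = 4/ΣO = 2.23640.
Fe apfu = 0.44165 × 2.23640 = 0.988.

0.988 Fe apfu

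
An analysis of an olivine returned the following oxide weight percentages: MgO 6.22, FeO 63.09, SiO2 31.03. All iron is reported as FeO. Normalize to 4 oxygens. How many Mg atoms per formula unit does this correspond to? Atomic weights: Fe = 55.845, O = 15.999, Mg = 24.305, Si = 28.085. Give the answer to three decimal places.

MgO (M=40.304): mol = 0.15433; Mg = 0.15433, O = 0.15433.
FeO (M=71.844): mol = 0.87815; Fe = 0.87815, O = 0.87815.
SiO2 (M=60.083): mol = 0.51645; Si = 0.51645, O = 1.03290.
ΣO = 2.06538; factor = 4/ΣO = 1.93669.
Mg apfu = 0.15433 × 1.93669 = 0.299.

0.299 Mg apfu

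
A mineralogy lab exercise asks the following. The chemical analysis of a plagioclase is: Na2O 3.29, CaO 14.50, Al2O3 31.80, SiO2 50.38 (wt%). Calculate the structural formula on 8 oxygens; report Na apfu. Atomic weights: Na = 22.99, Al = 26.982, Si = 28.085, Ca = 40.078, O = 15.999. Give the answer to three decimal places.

0.290 Na apfu

Na2O: 3.29/61.979 = 0.05308 mol → 0.10616 mol Na, 0.05308 mol O.
CaO: 14.50/56.077 = 0.25857 mol → 0.25857 mol Ca, 0.25857 mol O.
Al2O3: 31.80/101.961 = 0.31188 mol → 0.62376 mol Al, 0.93564 mol O.
SiO2: 50.38/60.083 = 0.83851 mol → 0.83851 mol Si, 1.67702 mol O.
Total oxygen = 2.92431 mol. Normalization factor = 8/2.92431 = 2.73569.
Na per 8 O = 0.10616 × 2.73569 = 0.290.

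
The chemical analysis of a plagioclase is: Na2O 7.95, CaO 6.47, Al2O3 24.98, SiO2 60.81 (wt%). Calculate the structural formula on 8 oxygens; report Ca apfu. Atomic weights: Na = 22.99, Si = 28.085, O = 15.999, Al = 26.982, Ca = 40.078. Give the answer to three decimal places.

0.307 Ca apfu

Na2O: 7.95/61.979 = 0.12827 mol → 0.25654 mol Na, 0.12827 mol O.
CaO: 6.47/56.077 = 0.11538 mol → 0.11538 mol Ca, 0.11538 mol O.
Al2O3: 24.98/101.961 = 0.24500 mol → 0.49000 mol Al, 0.73500 mol O.
SiO2: 60.81/60.083 = 1.01210 mol → 1.01210 mol Si, 2.02420 mol O.
Total oxygen = 3.00285 mol. Normalization factor = 8/3.00285 = 2.66414.
Ca per 8 O = 0.11538 × 2.66414 = 0.307.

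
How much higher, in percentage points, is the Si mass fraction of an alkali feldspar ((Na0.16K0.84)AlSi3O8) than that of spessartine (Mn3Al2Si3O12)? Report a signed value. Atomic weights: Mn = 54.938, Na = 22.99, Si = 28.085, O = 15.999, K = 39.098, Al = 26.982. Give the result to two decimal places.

13.53 percentage points

M((Na0.16K0.84)AlSi3O8) = 275.750 g/mol, so wt% Si = 84.255/275.750 × 100 = 30.55%.
M(Mn3Al2Si3O12) = 495.021 g/mol, so wt% Si = 84.255/495.021 × 100 = 17.02%.
30.55 − 17.02 = 13.53 pp.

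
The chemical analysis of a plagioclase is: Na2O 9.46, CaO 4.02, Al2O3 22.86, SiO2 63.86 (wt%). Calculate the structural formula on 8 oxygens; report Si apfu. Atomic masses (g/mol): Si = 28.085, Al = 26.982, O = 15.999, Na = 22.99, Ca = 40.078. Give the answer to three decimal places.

2.813 Si apfu

Na2O: 9.46/61.979 = 0.15263 mol → 0.30526 mol Na, 0.15263 mol O.
CaO: 4.02/56.077 = 0.07169 mol → 0.07169 mol Ca, 0.07169 mol O.
Al2O3: 22.86/101.961 = 0.22420 mol → 0.44840 mol Al, 0.67260 mol O.
SiO2: 63.86/60.083 = 1.06286 mol → 1.06286 mol Si, 2.12572 mol O.
Total oxygen = 3.02264 mol. Normalization factor = 8/3.02264 = 2.64669.
Si per 8 O = 1.06286 × 2.64669 = 2.813.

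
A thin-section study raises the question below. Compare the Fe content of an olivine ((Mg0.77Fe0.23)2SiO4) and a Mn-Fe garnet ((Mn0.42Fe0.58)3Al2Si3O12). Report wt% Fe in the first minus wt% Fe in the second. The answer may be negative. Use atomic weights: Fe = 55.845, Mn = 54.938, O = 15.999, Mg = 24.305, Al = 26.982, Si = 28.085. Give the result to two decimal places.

First mineral: 25.689 g Fe in 155.199 g formula = 16.55 wt% Fe.
Second mineral: 97.170 g Fe in 496.599 g formula = 19.57 wt% Fe.
16.55% − 19.57% gives a difference of -3.02 percentage points.

-3.02 percentage points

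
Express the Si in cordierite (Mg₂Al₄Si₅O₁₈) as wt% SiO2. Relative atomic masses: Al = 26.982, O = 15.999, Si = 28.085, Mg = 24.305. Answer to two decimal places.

51.36 wt%

Molar mass of Mg₂Al₄Si₅O₁₈ = 2*24.305 + 4*26.982 + 5*28.085 + 18*15.999 = 584.945 g/mol.
Each formula unit contains 5 Si, equivalent to 5/1 = 5.0000 mol SiO2.
M(SiO2) = 1×28.085 + 2×15.999 = 60.083 g/mol.
Mass of SiO2 per formula unit = 5.0000 × 60.083 = 300.415 g.
SiO2 wt% = 300.415 / 584.945 × 100 = 51.36%.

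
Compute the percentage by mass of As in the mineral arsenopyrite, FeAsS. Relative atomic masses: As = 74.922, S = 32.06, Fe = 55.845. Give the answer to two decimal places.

46.01 wt%

M(FeAsS) = 162.827 g/mol.
As contributes 1 × 74.922 = 74.922 g per mole.
74.922/162.827 = 0.4601 → 46.01%.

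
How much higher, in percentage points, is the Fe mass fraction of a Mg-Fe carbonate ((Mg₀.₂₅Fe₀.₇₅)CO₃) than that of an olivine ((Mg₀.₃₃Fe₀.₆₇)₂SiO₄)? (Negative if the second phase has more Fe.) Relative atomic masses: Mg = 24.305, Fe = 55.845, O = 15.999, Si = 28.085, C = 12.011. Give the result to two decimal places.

-2.11 percentage points

Fe in (Mg₀.₂₅Fe₀.₇₅)CO₃: molar mass 107.968 g/mol; 0.75×55.845 = 41.884 g → 38.79 wt%.
Fe in (Mg₀.₃₃Fe₀.₆₇)₂SiO₄: molar mass 182.955 g/mol; 1.34×55.845 = 74.832 g → 40.90 wt%.
Difference = 38.79 − 40.90 = -2.11 percentage points.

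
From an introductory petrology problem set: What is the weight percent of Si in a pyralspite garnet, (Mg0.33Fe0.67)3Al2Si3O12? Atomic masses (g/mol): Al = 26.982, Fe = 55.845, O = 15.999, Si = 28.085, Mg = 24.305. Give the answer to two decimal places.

18.06 weight percent

Molar mass of (Mg0.33Fe0.67)3Al2Si3O12: 0.99×24.305 + 2.01×55.845 + 2×26.982 + 3×28.085 + 12×15.999 = 466.517 g/mol.
Mass of Si per formula unit: 3 × 28.085 = 84.255 g.
Weight fraction Si = 84.255 / 466.517 = 0.1806.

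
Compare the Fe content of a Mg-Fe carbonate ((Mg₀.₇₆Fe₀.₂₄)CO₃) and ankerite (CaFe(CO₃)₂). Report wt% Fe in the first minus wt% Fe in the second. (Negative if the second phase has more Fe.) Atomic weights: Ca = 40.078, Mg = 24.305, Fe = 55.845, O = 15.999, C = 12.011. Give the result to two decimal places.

M((Mg₀.₇₆Fe₀.₂₄)CO₃) = 91.883 g/mol, so wt% Fe = 13.403/91.883 × 100 = 14.59%.
M(CaFe(CO₃)₂) = 215.939 g/mol, so wt% Fe = 55.845/215.939 × 100 = 25.86%.
14.59 − 25.86 = -11.27 pp.

-11.27 percentage points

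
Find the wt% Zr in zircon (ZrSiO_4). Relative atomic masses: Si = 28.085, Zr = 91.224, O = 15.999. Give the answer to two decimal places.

49.77 wt%

Formula mass = 1×91.224 + 1×28.085 + 4×15.999 = 183.305 g/mol, of which 91.224 g is Zr.
So Zr makes up 91.224/183.305 = 0.4977 of the mass, i.e. 49.77%.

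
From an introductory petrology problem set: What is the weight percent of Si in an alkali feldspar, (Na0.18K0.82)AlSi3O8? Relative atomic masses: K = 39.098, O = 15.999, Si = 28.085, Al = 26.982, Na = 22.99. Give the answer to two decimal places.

30.59 wt%

Formula mass = 0.18*22.99 + 0.82*39.098 + 1*26.982 + 3*28.085 + 8*15.999 = 275.428 g/mol, of which 84.255 g is Si.
So Si makes up 84.255/275.428 = 0.3059 of the mass, i.e. 30.59%.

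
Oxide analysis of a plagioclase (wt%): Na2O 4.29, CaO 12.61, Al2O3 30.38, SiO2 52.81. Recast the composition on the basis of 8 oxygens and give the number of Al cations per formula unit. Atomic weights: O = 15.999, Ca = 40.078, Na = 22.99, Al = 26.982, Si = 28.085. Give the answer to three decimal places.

Na2O: 4.29/61.979 = 0.06922 mol → 0.13844 mol Na, 0.06922 mol O.
CaO: 12.61/56.077 = 0.22487 mol → 0.22487 mol Ca, 0.22487 mol O.
Al2O3: 30.38/101.961 = 0.29796 mol → 0.59592 mol Al, 0.89388 mol O.
SiO2: 52.81/60.083 = 0.87895 mol → 0.87895 mol Si, 1.75790 mol O.
Total oxygen = 2.94587 mol. Normalization factor = 8/2.94587 = 2.71567.
Al per 8 O = 0.59592 × 2.71567 = 1.618.

1.618 Al apfu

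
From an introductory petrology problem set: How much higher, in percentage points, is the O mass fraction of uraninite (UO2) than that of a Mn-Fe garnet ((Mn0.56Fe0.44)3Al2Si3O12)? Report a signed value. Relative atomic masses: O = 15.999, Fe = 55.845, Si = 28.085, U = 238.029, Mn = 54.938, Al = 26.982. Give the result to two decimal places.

-26.84 percentage points

First mineral: 31.998 g O in 270.027 g formula = 11.85 wt% O.
Second mineral: 191.988 g O in 496.218 g formula = 38.69 wt% O.
11.85% − 38.69% gives a difference of -26.84 percentage points.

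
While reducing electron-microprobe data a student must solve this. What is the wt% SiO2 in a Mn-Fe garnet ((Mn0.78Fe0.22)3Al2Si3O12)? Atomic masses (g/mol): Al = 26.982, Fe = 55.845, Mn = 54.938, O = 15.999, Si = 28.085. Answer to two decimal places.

36.37 wt%

Formula mass = 495.620 g/mol.
3 Si → 3.0000 mol SiO2 per formula unit; M(SiO2) = 60.083, so SiO2 mass = 180.249 g.
180.249/495.620 × 100 = 36.37 wt%.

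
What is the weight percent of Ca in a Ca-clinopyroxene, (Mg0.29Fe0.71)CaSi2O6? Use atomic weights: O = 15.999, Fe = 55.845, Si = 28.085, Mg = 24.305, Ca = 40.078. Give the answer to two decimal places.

Formula mass = 0.29·24.305 + 0.71·55.845 + 1·40.078 + 2·28.085 + 6·15.999 = 238.940 g/mol, of which 40.078 g is Ca.
So Ca makes up 40.078/238.940 = 0.1677 of the mass, i.e. 16.77%.

16.77 mass %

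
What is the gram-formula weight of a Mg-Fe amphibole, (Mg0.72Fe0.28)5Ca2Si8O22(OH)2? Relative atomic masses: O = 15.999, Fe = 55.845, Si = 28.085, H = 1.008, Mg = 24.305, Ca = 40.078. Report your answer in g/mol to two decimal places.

856.51 g/mol

M = 3.60(24.305) + 1.40(55.845) + 2(40.078) + 8(28.085) + 24(15.999) + 2(1.008)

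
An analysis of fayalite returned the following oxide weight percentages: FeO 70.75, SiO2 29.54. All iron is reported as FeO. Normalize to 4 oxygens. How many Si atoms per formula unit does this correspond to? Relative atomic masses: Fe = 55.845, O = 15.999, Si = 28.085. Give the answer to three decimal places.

70.75 wt% FeO ÷ 71.844 g/mol = 0.98477 mol, giving 0.98477 Fe and 0.98477 O.
29.54 wt% SiO2 ÷ 60.083 g/mol = 0.49165 mol, giving 0.49165 Si and 0.98330 O.
Oxygen sums to 1.96807; scaling by 4/1.96807 = 2.03245 puts the formula on 4 O.
Si: 0.49165 × 2.03245 = 0.999 atoms per formula unit.

0.999 Si apfu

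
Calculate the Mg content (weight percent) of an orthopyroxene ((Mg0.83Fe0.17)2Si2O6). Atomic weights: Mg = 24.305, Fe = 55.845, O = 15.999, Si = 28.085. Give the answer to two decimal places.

19.08 weight percent

M((Mg0.83Fe0.17)2Si2O6) = 211.498 g/mol.
Mg contributes 1.66 × 24.305 = 40.346 g per mole.
40.346/211.498 = 0.1908 → 19.08%.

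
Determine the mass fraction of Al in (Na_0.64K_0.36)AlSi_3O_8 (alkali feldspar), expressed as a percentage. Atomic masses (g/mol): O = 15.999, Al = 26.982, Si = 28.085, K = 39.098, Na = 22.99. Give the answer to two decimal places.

M((Na_0.64K_0.36)AlSi_3O_8) = 268.018 g/mol.
Al contributes 1 × 26.982 = 26.982 g per mole.
26.982/268.018 = 0.1007 → 10.07%.

10.07 mass %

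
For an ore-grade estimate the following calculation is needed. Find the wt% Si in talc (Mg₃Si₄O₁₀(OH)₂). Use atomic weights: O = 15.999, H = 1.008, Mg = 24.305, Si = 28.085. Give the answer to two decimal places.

29.62 weight percent

Formula mass = 3·24.305 + 4·28.085 + 12·15.999 + 2·1.008 = 379.259 g/mol, of which 112.340 g is Si.
So Si makes up 112.340/379.259 = 0.2962 of the mass, i.e. 29.62%.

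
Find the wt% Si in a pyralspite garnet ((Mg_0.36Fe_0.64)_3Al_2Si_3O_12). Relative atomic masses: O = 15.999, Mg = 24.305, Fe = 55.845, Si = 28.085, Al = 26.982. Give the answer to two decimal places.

Molar mass of (Mg_0.36Fe_0.64)_3Al_2Si_3O_12: 1.08·24.305 + 1.92·55.845 + 2·26.982 + 3·28.085 + 12·15.999 = 463.679 g/mol.
Mass of Si per formula unit: 3 × 28.085 = 84.255 g.
Weight fraction Si = 84.255 / 463.679 = 0.1817.

18.17 weight percent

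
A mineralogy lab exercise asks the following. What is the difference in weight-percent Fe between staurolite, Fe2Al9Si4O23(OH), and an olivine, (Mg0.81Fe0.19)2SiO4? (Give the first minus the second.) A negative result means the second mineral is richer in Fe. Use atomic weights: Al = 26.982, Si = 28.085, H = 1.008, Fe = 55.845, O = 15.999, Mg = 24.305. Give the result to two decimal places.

-0.79 percentage points

First mineral: 111.690 g Fe in 851.852 g formula = 13.11 wt% Fe.
Second mineral: 21.221 g Fe in 152.676 g formula = 13.90 wt% Fe.
13.11% − 13.90% gives a difference of -0.79 percentage points.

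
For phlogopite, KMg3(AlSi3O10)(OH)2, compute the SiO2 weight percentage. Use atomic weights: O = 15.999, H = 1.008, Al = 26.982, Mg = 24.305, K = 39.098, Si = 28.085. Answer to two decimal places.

43.20 wt%

Formula mass = 417.254 g/mol.
3 Si → 3.0000 mol SiO2 per formula unit; M(SiO2) = 60.083, so SiO2 mass = 180.249 g.
180.249/417.254 × 100 = 43.20 wt%.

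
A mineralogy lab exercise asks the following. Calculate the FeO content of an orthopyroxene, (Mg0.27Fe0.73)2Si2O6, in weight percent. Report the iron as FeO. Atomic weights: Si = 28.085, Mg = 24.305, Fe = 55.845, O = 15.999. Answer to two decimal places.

M((Mg0.27Fe0.73)2Si2O6) = 246.822 g/mol; M(FeO) = 71.844 g/mol.
Moles FeO per formula unit = 1.46 Fe ÷ 1 = 1.4600.
FeO fraction = (1.4600 × 71.844) / 246.822 = 104.892/246.822 = 0.4250.

42.50 wt%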